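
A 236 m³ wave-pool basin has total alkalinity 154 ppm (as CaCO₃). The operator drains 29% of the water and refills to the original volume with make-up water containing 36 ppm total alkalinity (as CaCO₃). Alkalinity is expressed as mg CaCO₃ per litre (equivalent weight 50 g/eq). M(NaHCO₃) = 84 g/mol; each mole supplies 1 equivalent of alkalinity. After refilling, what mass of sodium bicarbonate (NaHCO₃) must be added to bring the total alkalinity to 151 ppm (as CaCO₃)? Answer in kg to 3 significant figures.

12.4 kg

Volume: 236 m³ = 236,000 L.
After draining 29% and refilling: 154 × 0.71 + 36 × 0.29 = 119.78 ppm.
Deficit to target: 151 − 119.78 = 31.22 mg/L.
As CaCO₃: 31.22 mg/L × 236,000 L = 7368 g; ÷ 50 g/eq ÷ 1 = 147.4 mol NaHCO₃.
Mass: 147.4 × 84 = 12,380 g.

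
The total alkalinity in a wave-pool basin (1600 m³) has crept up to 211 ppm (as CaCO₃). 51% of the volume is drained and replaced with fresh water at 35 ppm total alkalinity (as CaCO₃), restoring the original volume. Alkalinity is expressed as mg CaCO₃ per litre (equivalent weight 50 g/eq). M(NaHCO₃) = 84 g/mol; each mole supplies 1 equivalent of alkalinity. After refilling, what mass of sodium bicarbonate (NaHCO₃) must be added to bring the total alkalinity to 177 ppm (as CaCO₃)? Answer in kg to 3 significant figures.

150 kg

Volume: 1600 m³ = 1,600,000 L.
After draining 51% and refilling: 211 × 0.49 + 35 × 0.51 = 121.24 ppm.
Deficit to target: 177 − 121.24 = 55.76 mg/L.
As CaCO₃: 55.76 mg/L × 1,600,000 L = 89,220 g; ÷ 50 g/eq ÷ 1 = 1784 mol NaHCO₃.
Mass: 1784 × 84 = 149,900 g.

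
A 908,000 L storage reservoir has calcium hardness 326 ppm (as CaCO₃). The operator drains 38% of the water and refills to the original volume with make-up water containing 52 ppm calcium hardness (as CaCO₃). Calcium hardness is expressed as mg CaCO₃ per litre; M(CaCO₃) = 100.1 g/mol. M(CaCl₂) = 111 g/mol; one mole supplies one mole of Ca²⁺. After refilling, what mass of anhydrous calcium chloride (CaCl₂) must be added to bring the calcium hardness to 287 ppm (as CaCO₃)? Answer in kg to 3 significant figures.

65.6 kg

After draining 38% and refilling: 326 × 0.62 + 52 × 0.38 = 221.88 ppm.
Deficit to target: 287 − 221.88 = 65.12 mg/L.
As CaCO₃: 65.12 mg/L × 908,000 L = 59,130 g; ÷ 100.1 = 590.7 mol Ca²⁺.
Mass: 590.7 × 111 = 65,570 g.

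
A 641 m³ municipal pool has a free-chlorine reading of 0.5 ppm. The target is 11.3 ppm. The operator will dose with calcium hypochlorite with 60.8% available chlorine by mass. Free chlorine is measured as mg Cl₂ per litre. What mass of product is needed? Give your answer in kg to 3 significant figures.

11.4 kg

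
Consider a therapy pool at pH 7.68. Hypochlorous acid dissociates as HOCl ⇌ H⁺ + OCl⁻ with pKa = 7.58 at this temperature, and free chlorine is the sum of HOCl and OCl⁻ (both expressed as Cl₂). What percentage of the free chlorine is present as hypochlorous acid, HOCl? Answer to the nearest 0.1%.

[OCl⁻]/[HOCl] = 10^(pH − pKa) = 10^(7.68 − 7.58) = 10^0.10 = 1.259.
Fraction as HOCl = 1 / (1 + 1.259) = 0.4427.

44.3%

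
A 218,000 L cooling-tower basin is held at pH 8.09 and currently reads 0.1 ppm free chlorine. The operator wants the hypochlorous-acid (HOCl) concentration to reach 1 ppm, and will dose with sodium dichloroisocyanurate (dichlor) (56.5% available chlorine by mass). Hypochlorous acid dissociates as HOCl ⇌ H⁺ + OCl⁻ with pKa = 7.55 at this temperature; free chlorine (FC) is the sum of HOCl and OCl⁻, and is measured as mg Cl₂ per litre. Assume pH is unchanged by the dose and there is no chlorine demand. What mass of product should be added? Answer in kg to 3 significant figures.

[OCl⁻]/[HOCl] = 10^(pH − pKa) = 10^(8.09 − 7.55) = 3.467; fraction as HOCl = 1/(1 + 3.467) = 0.2238.
Free chlorine required for 1 ppm HOCl: 1 / 0.2238 = 4.467 ppm.
FC to add: 4.467 − 0.1 = 4.367 mg/L as Cl₂.
Cl₂ equivalent: 4.367 mg/L × 218,000 L = 952.1 g.
Product at 56.5% available Cl: 952.1 / 0.565 = 1685 g.

1.69 kg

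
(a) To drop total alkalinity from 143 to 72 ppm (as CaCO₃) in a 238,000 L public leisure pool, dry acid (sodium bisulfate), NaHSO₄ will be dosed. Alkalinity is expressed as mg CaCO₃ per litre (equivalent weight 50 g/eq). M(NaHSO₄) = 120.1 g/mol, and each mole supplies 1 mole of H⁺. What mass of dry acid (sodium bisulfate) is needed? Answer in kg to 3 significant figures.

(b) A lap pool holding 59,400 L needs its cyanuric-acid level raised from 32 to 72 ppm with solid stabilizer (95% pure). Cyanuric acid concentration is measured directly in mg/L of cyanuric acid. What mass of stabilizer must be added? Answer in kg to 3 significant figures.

(a) 40.6 kg; (b) 2.50 kg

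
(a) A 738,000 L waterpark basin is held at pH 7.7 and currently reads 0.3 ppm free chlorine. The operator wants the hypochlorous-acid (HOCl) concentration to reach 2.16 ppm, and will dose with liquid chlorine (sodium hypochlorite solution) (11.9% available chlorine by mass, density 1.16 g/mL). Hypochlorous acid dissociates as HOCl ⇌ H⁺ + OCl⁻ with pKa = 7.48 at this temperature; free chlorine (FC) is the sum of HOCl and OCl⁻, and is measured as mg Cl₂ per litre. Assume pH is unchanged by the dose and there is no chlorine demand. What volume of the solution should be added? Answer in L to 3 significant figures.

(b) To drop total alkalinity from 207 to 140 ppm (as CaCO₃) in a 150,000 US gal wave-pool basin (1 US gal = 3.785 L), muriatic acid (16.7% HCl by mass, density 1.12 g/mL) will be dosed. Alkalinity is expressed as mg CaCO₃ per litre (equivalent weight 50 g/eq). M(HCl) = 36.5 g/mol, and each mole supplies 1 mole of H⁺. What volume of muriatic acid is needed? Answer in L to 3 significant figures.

(a) 29.1 L; (b) 148 L

(a) [OCl⁻]/[HOCl] = 10^(pH − pKa) = 10^(7.7 − 7.48) = 1.66; fraction as HOCl = 1/(1 + 1.66) = 0.376.
(a) Free chlorine required for 2.16 ppm HOCl: 2.16 / 0.376 = 5.745 ppm.
(a) FC to add: 5.745 − 0.3 = 5.445 mg/L as Cl₂.
(a) Cl₂ equivalent: 5.445 mg/L × 738,000 L = 4018 g.
(a) Product at 11.9% available Cl: 4018 / 0.119 = 33,770 g.
(a) Volume: 33,770 g ÷ 1.16 g/mL = 29,110 mL.

(b) Volume: 150,000 US gal × 3.785 L/gal = 567,750 L.
(b) Alkalinity to neutralize: (207 − 140) = 67 mg/L as CaCO₃ × 567,750 L = 38,040 g as CaCO₃.
(b) Equivalents of H⁺ required: 38,040 ÷ 50 g/eq = 760.8 eq = 760.8 mol HCl.
(b) Mass of HCl: 760.8 × 36.5 = 27,770 g.
(b) Mass of 16.7% solution: 27,770 / 0.167 = 166,300 g.
(b) Volume: 166,300 g ÷ 1.12 g/mL = 148,500 mL.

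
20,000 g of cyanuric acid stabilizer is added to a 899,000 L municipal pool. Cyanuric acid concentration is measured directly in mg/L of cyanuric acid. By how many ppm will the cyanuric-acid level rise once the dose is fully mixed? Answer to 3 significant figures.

22.2 ppm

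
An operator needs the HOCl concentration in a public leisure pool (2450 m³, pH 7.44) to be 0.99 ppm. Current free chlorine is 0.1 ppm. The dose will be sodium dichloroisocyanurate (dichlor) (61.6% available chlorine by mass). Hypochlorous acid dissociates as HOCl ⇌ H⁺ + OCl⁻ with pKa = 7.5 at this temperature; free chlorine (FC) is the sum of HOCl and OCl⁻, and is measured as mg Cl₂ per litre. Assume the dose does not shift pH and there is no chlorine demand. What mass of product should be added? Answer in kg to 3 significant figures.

6.97 kg

Volume: 2450 m³ = 2,450,000 L.
[OCl⁻]/[HOCl] = 10^(pH − pKa) = 10^(7.44 − 7.5) = 0.871; fraction as HOCl = 1/(1 + 0.871) = 0.5345.
Free chlorine required for 0.99 ppm HOCl: 0.99 / 0.5345 = 1.852 ppm.
FC to add: 1.852 − 0.1 = 1.752 mg/L as Cl₂.
Cl₂ equivalent: 1.752 mg/L × 2,450,000 L = 4293 g.
Product at 61.6% available Cl: 4293 / 0.616 = 6969 g.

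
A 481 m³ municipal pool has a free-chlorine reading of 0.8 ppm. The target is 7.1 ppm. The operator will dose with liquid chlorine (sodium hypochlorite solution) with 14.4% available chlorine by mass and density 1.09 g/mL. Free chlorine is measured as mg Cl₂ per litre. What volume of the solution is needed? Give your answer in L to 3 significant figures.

Volume: 481 m³ = 481,000 L.
Chlorine deficit: 7.1 − 0.8 = 6.3 ppm = 6.3 mg/L as Cl₂.
Cl₂ equivalent needed: 6.3 mg/L × 481,000 L = 3,030,000 mg = 3030 g.
Product at 14.4% available chlorine: 3030 / 0.144 = 21,040 g.
Volume at density 1.09 g/mL: 21,040 g ÷ 1.09 g/mL = 19,310 mL.

19.3 L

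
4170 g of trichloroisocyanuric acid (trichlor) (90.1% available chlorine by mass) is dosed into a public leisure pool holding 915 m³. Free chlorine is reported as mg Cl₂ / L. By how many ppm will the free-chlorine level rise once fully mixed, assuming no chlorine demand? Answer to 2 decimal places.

4.11 ppm

Volume: 915 m³ = 915,000 L.
Available chlorine delivered: 4170 g × 0.901 = 3757 g as Cl₂.
Concentration rise: 3757 g / 915,000 L = 4.106 mg/L = 4.11 ppm.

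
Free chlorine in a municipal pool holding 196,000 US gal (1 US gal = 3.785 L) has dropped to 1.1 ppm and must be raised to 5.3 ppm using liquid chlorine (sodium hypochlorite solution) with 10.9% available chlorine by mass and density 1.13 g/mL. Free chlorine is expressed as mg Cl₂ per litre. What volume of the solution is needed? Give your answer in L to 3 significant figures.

25.3 L

Volume: 196,000 US gal × 3.785 L/gal = 741,860 L.
Chlorine deficit: 5.3 − 1.1 = 4.2 ppm = 4.2 mg/L as Cl₂.
Cl₂ equivalent needed: 4.2 mg/L × 741,860 L = 3,116,000 mg = 3116 g.
Product at 10.9% available chlorine: 3116 / 0.109 = 28,590 g.
Volume at density 1.13 g/mL: 28,590 g ÷ 1.13 g/mL = 25,300 mL.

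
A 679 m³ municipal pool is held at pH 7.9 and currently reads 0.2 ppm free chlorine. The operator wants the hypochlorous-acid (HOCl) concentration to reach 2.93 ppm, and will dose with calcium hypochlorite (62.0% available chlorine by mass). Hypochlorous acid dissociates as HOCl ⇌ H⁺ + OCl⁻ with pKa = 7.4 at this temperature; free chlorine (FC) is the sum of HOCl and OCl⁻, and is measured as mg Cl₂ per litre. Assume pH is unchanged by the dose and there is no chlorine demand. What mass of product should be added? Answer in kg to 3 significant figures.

13.1 kg

Volume: 679 m³ = 679,000 L.
[OCl⁻]/[HOCl] = 10^(pH − pKa) = 10^(7.9 − 7.4) = 3.162; fraction as HOCl = 1/(1 + 3.162) = 0.2403.
Free chlorine required for 2.93 ppm HOCl: 2.93 / 0.2403 = 12.2 ppm.
FC to add: 12.2 − 0.2 = 12 mg/L as Cl₂.
Cl₂ equivalent: 12 mg/L × 679,000 L = 8145 g.
Product at 62.0% available Cl: 8145 / 0.62 = 13,140 g.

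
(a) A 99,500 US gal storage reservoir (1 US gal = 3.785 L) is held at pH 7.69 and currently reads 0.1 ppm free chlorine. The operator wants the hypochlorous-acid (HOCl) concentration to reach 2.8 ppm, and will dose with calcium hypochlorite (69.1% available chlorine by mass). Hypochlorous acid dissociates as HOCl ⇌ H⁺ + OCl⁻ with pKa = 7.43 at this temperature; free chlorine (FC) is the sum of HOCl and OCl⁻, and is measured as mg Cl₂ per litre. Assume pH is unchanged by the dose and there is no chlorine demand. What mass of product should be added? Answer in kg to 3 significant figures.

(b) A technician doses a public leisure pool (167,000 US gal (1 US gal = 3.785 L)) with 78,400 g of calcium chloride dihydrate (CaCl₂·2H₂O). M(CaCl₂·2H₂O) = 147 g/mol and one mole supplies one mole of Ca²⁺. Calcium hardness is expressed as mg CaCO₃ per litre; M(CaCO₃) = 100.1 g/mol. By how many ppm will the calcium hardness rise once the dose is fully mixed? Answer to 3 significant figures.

(a) 4.25 kg; (b) 84.5 ppm

(a) Volume: 99,500 US gal × 3.785 L/gal = 376,608 L.
(a) [OCl⁻]/[HOCl] = 10^(pH − pKa) = 10^(7.69 − 7.43) = 1.82; fraction as HOCl = 1/(1 + 1.82) = 0.3546.
(a) Free chlorine required for 2.8 ppm HOCl: 2.8 / 0.3546 = 7.895 ppm.
(a) FC to add: 7.895 − 0.1 = 7.795 mg/L as Cl₂.
(a) Cl₂ equivalent: 7.795 mg/L × 376,608 L = 2936 g.
(a) Product at 69.1% available Cl: 2936 / 0.691 = 4249 g.

(b) Volume: 167,000 US gal × 3.785 L/gal = 632,095 L.
(b) Moles of Ca²⁺: 78,400 g ÷ 147 g/mol = 533.3 mol.
(b) As CaCO₃: 533.3 mol × 100.1 g/mol = 53,390 g.
(b) Rise: 53,390 g / 632,095 L × 1000 = 84.46 mg/L.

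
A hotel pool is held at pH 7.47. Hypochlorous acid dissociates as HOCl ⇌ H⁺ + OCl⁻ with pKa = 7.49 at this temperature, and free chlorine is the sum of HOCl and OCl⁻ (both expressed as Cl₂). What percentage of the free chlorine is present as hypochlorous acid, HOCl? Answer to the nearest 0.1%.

51.2%

[OCl⁻]/[HOCl] = 10^(pH − pKa) = 10^(7.47 − 7.49) = 10^-0.02 = 0.955.
Fraction as HOCl = 1 / (1 + 0.955) = 0.5115.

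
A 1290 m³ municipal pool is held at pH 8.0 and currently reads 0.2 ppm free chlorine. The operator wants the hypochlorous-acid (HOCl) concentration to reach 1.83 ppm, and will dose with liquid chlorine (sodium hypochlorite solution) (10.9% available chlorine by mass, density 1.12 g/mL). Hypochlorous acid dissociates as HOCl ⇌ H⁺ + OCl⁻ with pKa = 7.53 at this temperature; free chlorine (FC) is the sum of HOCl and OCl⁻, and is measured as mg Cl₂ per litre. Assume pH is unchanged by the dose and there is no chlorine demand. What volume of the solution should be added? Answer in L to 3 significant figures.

74.3 L

Volume: 1290 m³ = 1,290,000 L.
[OCl⁻]/[HOCl] = 10^(pH − pKa) = 10^(8.0 − 7.53) = 2.951; fraction as HOCl = 1/(1 + 2.951) = 0.2531.
Free chlorine required for 1.83 ppm HOCl: 1.83 / 0.2531 = 7.231 ppm.
FC to add: 7.231 − 0.2 = 7.031 mg/L as Cl₂.
Cl₂ equivalent: 7.031 mg/L × 1,290,000 L = 9070 g.
Product at 10.9% available Cl: 9070 / 0.109 = 83,210 g.
Volume: 83,210 g ÷ 1.12 g/mL = 74,290 mL.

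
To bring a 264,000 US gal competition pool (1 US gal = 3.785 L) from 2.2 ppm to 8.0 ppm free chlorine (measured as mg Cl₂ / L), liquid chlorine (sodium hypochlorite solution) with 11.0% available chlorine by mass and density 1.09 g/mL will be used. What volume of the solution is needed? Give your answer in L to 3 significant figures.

48.3 L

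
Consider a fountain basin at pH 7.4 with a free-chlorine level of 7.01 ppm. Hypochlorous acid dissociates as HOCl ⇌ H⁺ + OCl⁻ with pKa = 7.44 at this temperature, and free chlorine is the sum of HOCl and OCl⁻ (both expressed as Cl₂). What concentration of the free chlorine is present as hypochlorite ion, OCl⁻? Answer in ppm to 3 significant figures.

[OCl⁻]/[HOCl] = 10^(pH − pKa) = 10^(7.4 − 7.44) = 10^-0.04 = 0.912.
Fraction as HOCl = 1 / (1 + 0.912) = 0.523.
OCl⁻ = (1 − 0.523) × 7.01 ppm = 3.344 ppm.

3.34 ppm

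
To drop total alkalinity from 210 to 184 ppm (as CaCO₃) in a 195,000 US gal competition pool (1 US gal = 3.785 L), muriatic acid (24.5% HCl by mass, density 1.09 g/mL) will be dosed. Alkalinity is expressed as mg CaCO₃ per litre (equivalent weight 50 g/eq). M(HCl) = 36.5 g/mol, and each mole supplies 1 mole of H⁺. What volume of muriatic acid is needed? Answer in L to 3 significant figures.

Volume: 195,000 US gal × 3.785 L/gal = 738,075 L.
Alkalinity to neutralize: (210 − 184) = 26 mg/L as CaCO₃ × 738,075 L = 19,190 g as CaCO₃.
Equivalents of H⁺ required: 19,190 ÷ 50 g/eq = 383.8 eq = 383.8 mol HCl.
Mass of HCl: 383.8 × 36.5 = 14,010 g.
Mass of 24.5% solution: 14,010 / 0.245 = 57,180 g.
Volume: 57,180 g ÷ 1.09 g/mL = 52,460 mL.

52.5 L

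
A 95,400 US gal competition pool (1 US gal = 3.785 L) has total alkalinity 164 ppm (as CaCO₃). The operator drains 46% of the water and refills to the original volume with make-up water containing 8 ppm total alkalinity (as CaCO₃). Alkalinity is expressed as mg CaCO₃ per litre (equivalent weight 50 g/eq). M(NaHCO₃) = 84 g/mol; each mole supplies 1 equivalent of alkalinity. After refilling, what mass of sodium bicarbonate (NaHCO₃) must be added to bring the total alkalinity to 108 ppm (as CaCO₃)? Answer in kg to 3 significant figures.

9.56 kg

Volume: 95,400 US gal × 3.785 L/gal = 361,089 L.
After draining 46% and refilling: 164 × 0.54 + 8 × 0.46 = 92.24 ppm.
Deficit to target: 108 − 92.24 = 15.76 mg/L.
As CaCO₃: 15.76 mg/L × 361,089 L = 5691 g; ÷ 50 g/eq ÷ 1 = 113.8 mol NaHCO₃.
Mass: 113.8 × 84 = 9560 g.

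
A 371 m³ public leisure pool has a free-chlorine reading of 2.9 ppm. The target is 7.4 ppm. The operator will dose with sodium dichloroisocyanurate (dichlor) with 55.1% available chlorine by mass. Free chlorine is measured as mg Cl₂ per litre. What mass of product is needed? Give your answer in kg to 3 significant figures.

3.03 kg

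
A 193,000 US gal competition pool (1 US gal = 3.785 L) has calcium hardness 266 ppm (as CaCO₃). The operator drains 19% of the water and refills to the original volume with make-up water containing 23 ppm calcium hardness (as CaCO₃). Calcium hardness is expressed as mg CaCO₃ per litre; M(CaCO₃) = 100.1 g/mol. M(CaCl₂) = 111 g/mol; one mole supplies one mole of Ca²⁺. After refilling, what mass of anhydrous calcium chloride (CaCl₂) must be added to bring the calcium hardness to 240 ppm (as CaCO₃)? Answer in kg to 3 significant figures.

16.3 kg

Volume: 193,000 US gal × 3.785 L/gal = 730,505 L.
After draining 19% and refilling: 266 × 0.81 + 23 × 0.19 = 219.83 ppm.
Deficit to target: 240 − 219.83 = 20.17 mg/L.
As CaCO₃: 20.17 mg/L × 730,505 L = 14,730 g; ÷ 100.1 = 147.2 mol Ca²⁺.
Mass: 147.2 × 111 = 16,340 g.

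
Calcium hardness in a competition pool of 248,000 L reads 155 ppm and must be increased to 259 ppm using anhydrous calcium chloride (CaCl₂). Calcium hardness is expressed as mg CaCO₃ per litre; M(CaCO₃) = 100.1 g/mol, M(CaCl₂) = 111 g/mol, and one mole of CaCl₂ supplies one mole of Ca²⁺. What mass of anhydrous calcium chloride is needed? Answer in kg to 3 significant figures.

28.6 kg

Hardness to add: (259 − 155) = 104 mg/L as CaCO₃ × 248,000 L = 25,790 g as CaCO₃.
Moles of Ca²⁺ (1 mol Ca²⁺ ≡ 1 mol CaCO₃): 25,790 / 100.1 g/mol = 257.7 mol.
Mass of CaCl₂: 257.7 × 111 = 28,600 g.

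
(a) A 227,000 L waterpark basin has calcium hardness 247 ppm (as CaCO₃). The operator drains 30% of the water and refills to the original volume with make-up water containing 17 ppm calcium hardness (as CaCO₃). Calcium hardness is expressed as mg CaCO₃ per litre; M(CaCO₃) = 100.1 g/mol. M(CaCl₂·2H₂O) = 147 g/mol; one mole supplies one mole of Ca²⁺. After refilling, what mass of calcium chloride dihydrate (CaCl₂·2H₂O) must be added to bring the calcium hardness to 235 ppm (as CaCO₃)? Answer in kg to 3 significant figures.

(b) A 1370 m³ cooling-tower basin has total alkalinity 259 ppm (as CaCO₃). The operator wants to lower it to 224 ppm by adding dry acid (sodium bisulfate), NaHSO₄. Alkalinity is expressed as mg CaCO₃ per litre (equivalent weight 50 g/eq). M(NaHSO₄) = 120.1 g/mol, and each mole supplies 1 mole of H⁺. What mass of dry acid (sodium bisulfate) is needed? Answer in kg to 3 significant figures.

(a) 19.0 kg; (b) 115 kg

(a) After draining 30% and refilling: 247 × 0.70 + 17 × 0.30 = 178 ppm.
(a) Deficit to target: 235 − 178 = 57 mg/L.
(a) As CaCO₃: 57 mg/L × 227,000 L = 12,940 g; ÷ 100.1 = 129.3 mol Ca²⁺.
(a) Mass: 129.3 × 147 = 19,000 g.

(b) Volume: 1370 m³ = 1,370,000 L.
(b) Alkalinity to neutralize: (259 − 224) = 35 mg/L as CaCO₃ × 1,370,000 L = 47,950 g as CaCO₃.
(b) Equivalents of H⁺ required: 47,950 ÷ 50 g/eq = 959 eq = 959 mol NaHSO₄.
(b) Mass of NaHSO₄: 959 × 120.1 = 115,200 g.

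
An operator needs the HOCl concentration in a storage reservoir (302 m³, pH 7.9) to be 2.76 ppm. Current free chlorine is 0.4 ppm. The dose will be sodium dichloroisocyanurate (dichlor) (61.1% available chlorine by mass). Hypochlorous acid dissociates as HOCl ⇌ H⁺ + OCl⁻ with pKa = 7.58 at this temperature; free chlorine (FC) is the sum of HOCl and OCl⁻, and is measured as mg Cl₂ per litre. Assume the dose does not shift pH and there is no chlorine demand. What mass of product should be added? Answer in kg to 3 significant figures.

Volume: 302 m³ = 302,000 L.
[OCl⁻]/[HOCl] = 10^(pH − pKa) = 10^(7.9 − 7.58) = 2.089; fraction as HOCl = 1/(1 + 2.089) = 0.3237.
Free chlorine required for 2.76 ppm HOCl: 2.76 / 0.3237 = 8.526 ppm.
FC to add: 8.526 − 0.4 = 8.126 mg/L as Cl₂.
Cl₂ equivalent: 8.126 mg/L × 302,000 L = 2454 g.
Product at 61.1% available Cl: 2454 / 0.611 = 4017 g.

4.02 kg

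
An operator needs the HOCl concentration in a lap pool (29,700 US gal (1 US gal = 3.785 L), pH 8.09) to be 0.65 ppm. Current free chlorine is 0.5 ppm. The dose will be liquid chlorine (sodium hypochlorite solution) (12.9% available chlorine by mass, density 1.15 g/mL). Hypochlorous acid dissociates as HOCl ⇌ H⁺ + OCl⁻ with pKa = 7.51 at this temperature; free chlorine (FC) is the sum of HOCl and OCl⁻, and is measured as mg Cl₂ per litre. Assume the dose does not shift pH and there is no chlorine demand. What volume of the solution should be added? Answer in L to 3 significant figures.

Volume: 29,700 US gal × 3.785 L/gal = 112,414 L.
[OCl⁻]/[HOCl] = 10^(pH − pKa) = 10^(8.09 − 7.51) = 3.802; fraction as HOCl = 1/(1 + 3.802) = 0.2083.
Free chlorine required for 0.65 ppm HOCl: 0.65 / 0.2083 = 3.121 ppm.
FC to add: 3.121 − 0.5 = 2.621 mg/L as Cl₂.
Cl₂ equivalent: 2.621 mg/L × 112,414 L = 294.7 g.
Product at 12.9% available Cl: 294.7 / 0.129 = 2284 g.
Volume: 2284 g ÷ 1.15 g/mL = 1986 mL.

1.99 L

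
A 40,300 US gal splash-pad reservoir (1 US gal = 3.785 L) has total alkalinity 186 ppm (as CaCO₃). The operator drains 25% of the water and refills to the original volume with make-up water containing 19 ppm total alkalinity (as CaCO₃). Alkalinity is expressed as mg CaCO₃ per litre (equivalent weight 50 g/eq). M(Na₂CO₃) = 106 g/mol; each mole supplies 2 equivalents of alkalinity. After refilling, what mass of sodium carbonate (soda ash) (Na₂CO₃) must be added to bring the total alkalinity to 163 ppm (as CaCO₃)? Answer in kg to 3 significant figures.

3.03 kg

Volume: 40,300 US gal × 3.785 L/gal = 152,536 L.
After draining 25% and refilling: 186 × 0.75 + 19 × 0.25 = 144.25 ppm.
Deficit to target: 163 − 144.25 = 18.75 mg/L.
As CaCO₃: 18.75 mg/L × 152,536 L = 2860 g; ÷ 50 g/eq ÷ 2 = 28.6 mol Na₂CO₃.
Mass: 28.6 × 106 = 3032 g.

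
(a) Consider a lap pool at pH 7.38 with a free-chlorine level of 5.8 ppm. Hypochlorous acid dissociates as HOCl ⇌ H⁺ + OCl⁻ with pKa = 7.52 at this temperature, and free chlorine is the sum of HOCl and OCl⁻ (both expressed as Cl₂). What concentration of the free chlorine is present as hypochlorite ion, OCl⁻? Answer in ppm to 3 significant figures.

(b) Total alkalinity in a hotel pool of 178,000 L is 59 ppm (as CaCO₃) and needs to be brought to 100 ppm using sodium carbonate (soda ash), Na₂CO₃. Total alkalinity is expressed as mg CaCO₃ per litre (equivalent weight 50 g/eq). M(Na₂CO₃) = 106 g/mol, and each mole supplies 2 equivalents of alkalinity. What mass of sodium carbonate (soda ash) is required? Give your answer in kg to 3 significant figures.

(a) [OCl⁻]/[HOCl] = 10^(pH − pKa) = 10^(7.38 − 7.52) = 10^-0.14 = 0.7244.
(a) Fraction as HOCl = 1 / (1 + 0.7244) = 0.5799.
(a) OCl⁻ = (1 − 0.5799) × 5.8 ppm = 2.437 ppm.

(b) Alkalinity to add: (100 − 59) = 41 mg/L as CaCO₃ × 178,000 L = 7298 g as CaCO₃.
(b) Equivalents: 7298 g ÷ 50 g/eq = 146 eq.
(b) Each mole of Na₂CO₃ supplies 2 eq, so 146 / 2 = 72.98 mol.
(b) Mass: 72.98 mol × 106 g/mol = 7736 g.

(a) 2.44 ppm; (b) 7.74 kg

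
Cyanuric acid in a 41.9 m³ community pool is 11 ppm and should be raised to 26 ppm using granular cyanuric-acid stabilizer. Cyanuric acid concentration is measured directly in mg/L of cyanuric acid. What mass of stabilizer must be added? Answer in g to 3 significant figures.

Volume: 41.9 m³ = 41,900 L.
CYA to add: (26 − 11) = 15 mg/L × 41,900 L = 628.5 g cyanuric acid.

628 g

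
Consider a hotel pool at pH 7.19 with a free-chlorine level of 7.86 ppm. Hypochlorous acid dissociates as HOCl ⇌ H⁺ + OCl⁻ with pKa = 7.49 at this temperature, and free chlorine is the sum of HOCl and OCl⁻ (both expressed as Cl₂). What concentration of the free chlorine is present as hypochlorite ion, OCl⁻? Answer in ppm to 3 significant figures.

2.62 ppm

[OCl⁻]/[HOCl] = 10^(pH − pKa) = 10^(7.19 − 7.49) = 10^-0.30 = 0.5012.
Fraction as HOCl = 1 / (1 + 0.5012) = 0.6661.
OCl⁻ = (1 − 0.6661) × 7.86 ppm = 2.624 ppm.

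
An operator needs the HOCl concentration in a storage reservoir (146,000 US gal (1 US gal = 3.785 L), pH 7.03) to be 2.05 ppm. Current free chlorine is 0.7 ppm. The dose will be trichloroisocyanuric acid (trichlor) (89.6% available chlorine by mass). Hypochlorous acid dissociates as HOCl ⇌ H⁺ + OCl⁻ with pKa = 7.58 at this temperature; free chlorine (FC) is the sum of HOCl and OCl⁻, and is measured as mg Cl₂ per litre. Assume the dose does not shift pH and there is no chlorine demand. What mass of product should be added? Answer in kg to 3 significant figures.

1.19 kg

Volume: 146,000 US gal × 3.785 L/gal = 552,610 L.
[OCl⁻]/[HOCl] = 10^(pH − pKa) = 10^(7.03 − 7.58) = 0.2818; fraction as HOCl = 1/(1 + 0.2818) = 0.7801.
Free chlorine required for 2.05 ppm HOCl: 2.05 / 0.7801 = 2.628 ppm.
FC to add: 2.628 − 0.7 = 1.928 mg/L as Cl₂.
Cl₂ equivalent: 1.928 mg/L × 552,610 L = 1065 g.
Product at 89.6% available Cl: 1065 / 0.896 = 1189 g.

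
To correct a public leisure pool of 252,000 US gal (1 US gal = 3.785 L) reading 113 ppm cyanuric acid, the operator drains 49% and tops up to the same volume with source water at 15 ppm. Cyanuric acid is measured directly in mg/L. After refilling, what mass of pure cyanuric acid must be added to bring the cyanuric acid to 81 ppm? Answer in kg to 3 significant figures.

15.3 kg

Volume: 252,000 US gal × 3.785 L/gal = 953,820 L.
After draining 49% and refilling: 113 × 0.51 + 15 × 0.49 = 64.98 ppm.
Deficit to target: 81 − 64.98 = 16.02 mg/L.
Mass: 16.02 mg/L × 953,820 L = 15,280 g cyanuric acid.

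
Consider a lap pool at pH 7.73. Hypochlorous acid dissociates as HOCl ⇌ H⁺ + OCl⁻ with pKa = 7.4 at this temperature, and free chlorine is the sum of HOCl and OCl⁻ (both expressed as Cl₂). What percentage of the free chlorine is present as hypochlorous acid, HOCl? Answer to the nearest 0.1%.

31.9%

[OCl⁻]/[HOCl] = 10^(pH − pKa) = 10^(7.73 − 7.4) = 10^0.33 = 2.138.
Fraction as HOCl = 1 / (1 + 2.138) = 0.3187.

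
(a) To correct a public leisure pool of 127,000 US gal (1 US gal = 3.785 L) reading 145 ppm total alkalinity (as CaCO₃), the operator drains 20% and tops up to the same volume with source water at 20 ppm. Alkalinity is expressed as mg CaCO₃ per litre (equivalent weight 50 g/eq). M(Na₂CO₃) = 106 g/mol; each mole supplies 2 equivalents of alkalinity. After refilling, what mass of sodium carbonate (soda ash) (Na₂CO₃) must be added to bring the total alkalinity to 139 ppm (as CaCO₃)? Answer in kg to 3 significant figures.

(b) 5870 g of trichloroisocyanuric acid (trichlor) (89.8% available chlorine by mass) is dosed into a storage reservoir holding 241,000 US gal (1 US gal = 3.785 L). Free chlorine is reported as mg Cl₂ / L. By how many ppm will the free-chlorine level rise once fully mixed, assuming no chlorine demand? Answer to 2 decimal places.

(a) Volume: 127,000 US gal × 3.785 L/gal = 480,695 L.
(a) After draining 20% and refilling: 145 × 0.80 + 20 × 0.20 = 120 ppm.
(a) Deficit to target: 139 − 120 = 19 mg/L.
(a) As CaCO₃: 19 mg/L × 480,695 L = 9133 g; ÷ 50 g/eq ÷ 2 = 91.33 mol Na₂CO₃.
(a) Mass: 91.33 × 106 = 9681 g.

(b) Volume: 241,000 US gal × 3.785 L/gal = 912,185 L.
(b) Available chlorine delivered: 5870 g × 0.898 = 5271 g as Cl₂.
(b) Concentration rise: 5271 g / 912,185 L = 5.779 mg/L = 5.78 ppm.

(a) 9.68 kg; (b) 5.78 ppm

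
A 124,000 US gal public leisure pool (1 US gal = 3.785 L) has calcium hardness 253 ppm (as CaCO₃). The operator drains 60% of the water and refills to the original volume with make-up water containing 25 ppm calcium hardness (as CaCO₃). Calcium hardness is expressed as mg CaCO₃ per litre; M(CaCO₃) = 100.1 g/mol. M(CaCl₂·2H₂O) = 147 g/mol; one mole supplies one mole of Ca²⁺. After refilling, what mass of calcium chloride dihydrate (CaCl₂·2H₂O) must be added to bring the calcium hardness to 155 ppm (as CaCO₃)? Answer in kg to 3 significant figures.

Volume: 124,000 US gal × 3.785 L/gal = 469,340 L.
After draining 60% and refilling: 253 × 0.40 + 25 × 0.60 = 116.2 ppm.
Deficit to target: 155 − 116.2 = 38.8 mg/L.
As CaCO₃: 38.8 mg/L × 469,340 L = 18,210 g; ÷ 100.1 = 181.9 mol Ca²⁺.
Mass: 181.9 × 147 = 26,740 g.

26.7 kg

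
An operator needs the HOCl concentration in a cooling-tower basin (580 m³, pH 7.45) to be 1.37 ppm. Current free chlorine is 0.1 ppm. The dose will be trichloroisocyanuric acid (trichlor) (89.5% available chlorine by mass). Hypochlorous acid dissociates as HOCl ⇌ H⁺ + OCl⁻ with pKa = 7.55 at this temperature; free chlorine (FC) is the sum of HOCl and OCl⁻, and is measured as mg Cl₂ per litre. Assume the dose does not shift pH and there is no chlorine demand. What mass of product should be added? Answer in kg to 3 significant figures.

1.53 kg

Volume: 580 m³ = 580,000 L.
[OCl⁻]/[HOCl] = 10^(pH − pKa) = 10^(7.45 − 7.55) = 0.7943; fraction as HOCl = 1/(1 + 0.7943) = 0.5573.
Free chlorine required for 1.37 ppm HOCl: 1.37 / 0.5573 = 2.458 ppm.
FC to add: 2.458 − 0.1 = 2.358 mg/L as Cl₂.
Cl₂ equivalent: 2.358 mg/L × 580,000 L = 1368 g.
Product at 89.5% available Cl: 1368 / 0.895 = 1528 g.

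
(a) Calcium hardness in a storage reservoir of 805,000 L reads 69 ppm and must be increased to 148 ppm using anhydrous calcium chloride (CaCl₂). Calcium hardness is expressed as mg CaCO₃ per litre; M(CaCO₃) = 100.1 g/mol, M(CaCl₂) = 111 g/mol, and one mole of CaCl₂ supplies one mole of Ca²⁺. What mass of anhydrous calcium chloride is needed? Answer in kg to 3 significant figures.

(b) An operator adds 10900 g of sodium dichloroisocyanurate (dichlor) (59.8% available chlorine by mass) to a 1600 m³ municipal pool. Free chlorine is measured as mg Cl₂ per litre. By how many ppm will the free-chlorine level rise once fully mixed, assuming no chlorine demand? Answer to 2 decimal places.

(a) Hardness to add: (148 − 69) = 79 mg/L as CaCO₃ × 805,000 L = 63,600 g as CaCO₃.
(a) Moles of Ca²⁺ (1 mol Ca²⁺ ≡ 1 mol CaCO₃): 63,600 / 100.1 g/mol = 635.3 mol.
(a) Mass of CaCl₂: 635.3 × 111 = 70,520 g.

(b) Volume: 1600 m³ = 1,600,000 L.
(b) Available chlorine delivered: 10,900 g × 0.598 = 6518 g as Cl₂.
(b) Concentration rise: 6518 g / 1,600,000 L = 4.074 mg/L = 4.07 ppm.

(a) 70.5 kg; (b) 4.07 ppm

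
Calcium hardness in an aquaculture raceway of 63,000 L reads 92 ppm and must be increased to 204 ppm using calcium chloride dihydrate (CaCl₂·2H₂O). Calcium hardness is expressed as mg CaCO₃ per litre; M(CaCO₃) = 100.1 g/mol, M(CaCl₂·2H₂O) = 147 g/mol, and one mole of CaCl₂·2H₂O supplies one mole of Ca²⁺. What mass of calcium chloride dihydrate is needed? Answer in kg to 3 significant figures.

Hardness to add: (204 − 92) = 112 mg/L as CaCO₃ × 63,000 L = 7056 g as CaCO₃.
Moles of Ca²⁺ (1 mol Ca²⁺ ≡ 1 mol CaCO₃): 7056 / 100.1 g/mol = 70.49 mol.
Mass of CaCl₂·2H₂O: 70.49 × 147 = 10,360 g.

10.4 kg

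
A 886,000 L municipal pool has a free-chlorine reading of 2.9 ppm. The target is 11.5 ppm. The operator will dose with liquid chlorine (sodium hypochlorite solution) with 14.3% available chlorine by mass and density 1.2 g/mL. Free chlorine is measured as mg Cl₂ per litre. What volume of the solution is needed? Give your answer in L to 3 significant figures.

44.4 L

Chlorine deficit: 11.5 − 2.9 = 8.6 ppm = 8.6 mg/L as Cl₂.
Cl₂ equivalent needed: 8.6 mg/L × 886,000 L = 7,620,000 mg = 7620 g.
Product at 14.3% available chlorine: 7620 / 0.143 = 53,280 g.
Volume at density 1.2 g/mL: 53,280 g ÷ 1.2 g/mL = 44,400 mL.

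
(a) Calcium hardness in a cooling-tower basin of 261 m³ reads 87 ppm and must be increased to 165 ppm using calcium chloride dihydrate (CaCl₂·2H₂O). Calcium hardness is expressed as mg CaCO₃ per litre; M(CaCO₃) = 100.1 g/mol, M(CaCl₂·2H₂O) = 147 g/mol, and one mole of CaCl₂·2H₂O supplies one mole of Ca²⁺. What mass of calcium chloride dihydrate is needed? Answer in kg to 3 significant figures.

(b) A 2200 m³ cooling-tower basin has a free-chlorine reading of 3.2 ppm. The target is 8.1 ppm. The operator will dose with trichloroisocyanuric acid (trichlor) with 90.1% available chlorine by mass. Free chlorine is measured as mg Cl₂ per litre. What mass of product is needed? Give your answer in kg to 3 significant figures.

(a) 29.9 kg; (b) 12.0 kg

(a) Volume: 261 m³ = 261,000 L.
(a) Hardness to add: (165 − 87) = 78 mg/L as CaCO₃ × 261,000 L = 20,360 g as CaCO₃.
(a) Moles of Ca²⁺ (1 mol Ca²⁺ ≡ 1 mol CaCO₃): 20,360 / 100.1 g/mol = 203.4 mol.
(a) Mass of CaCl₂·2H₂O: 203.4 × 147 = 29,900 g.

(b) Volume: 2200 m³ = 2,200,000 L.
(b) Chlorine deficit: 8.1 − 3.2 = 4.9 ppm = 4.9 mg/L as Cl₂.
(b) Cl₂ equivalent needed: 4.9 mg/L × 2,200,000 L = 10,780,000 mg = 10,780 g.
(b) Product at 90.1% available chlorine: 10,780 / 0.901 = 11,960 g.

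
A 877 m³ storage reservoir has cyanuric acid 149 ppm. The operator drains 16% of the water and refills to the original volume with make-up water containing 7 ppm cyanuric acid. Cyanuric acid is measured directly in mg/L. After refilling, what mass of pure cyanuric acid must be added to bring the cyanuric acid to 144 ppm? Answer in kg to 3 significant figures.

15.5 kg

Volume: 877 m³ = 877,000 L.
After draining 16% and refilling: 149 × 0.84 + 7 × 0.16 = 126.28 ppm.
Deficit to target: 144 − 126.28 = 17.72 mg/L.
Mass: 17.72 mg/L × 877,000 L = 15,540 g cyanuric acid.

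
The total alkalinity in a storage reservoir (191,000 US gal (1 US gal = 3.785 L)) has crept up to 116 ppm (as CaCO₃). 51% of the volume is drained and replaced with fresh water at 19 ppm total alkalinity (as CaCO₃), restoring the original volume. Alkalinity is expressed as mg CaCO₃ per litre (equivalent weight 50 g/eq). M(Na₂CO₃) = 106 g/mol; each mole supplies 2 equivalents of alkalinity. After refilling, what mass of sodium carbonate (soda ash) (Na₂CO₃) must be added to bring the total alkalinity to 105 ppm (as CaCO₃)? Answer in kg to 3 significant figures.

Volume: 191,000 US gal × 3.785 L/gal = 722,935 L.
After draining 51% and refilling: 116 × 0.49 + 19 × 0.51 = 66.53 ppm.
Deficit to target: 105 − 66.53 = 38.47 mg/L.
As CaCO₃: 38.47 mg/L × 722,935 L = 27,810 g; ÷ 50 g/eq ÷ 2 = 278.1 mol Na₂CO₃.
Mass: 278.1 × 106 = 29,480 g.

29.5 kg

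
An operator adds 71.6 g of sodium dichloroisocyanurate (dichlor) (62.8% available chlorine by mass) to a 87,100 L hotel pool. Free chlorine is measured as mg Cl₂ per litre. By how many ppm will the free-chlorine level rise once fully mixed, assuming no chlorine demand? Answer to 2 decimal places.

0.52 ppm

Available chlorine delivered: 71.6 g × 0.628 = 44.96 g as Cl₂.
Concentration rise: 44.96 g / 87,100 L = 0.5162 mg/L = 0.52 ppm.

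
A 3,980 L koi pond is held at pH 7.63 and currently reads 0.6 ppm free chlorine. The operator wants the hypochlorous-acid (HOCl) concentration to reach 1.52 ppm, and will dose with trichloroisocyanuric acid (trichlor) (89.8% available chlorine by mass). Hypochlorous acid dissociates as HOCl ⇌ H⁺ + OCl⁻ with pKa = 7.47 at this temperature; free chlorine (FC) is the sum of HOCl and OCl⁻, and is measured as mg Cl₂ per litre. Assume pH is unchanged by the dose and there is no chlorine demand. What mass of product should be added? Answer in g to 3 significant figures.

13.8 g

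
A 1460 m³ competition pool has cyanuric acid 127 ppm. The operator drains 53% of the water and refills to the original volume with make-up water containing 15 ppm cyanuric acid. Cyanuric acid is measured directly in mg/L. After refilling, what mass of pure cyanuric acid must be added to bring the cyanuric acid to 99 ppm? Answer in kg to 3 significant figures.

45.8 kg

Volume: 1460 m³ = 1,460,000 L.
After draining 53% and refilling: 127 × 0.47 + 15 × 0.53 = 67.64 ppm.
Deficit to target: 99 − 67.64 = 31.36 mg/L.
Mass: 31.36 mg/L × 1,460,000 L = 45,790 g cyanuric acid.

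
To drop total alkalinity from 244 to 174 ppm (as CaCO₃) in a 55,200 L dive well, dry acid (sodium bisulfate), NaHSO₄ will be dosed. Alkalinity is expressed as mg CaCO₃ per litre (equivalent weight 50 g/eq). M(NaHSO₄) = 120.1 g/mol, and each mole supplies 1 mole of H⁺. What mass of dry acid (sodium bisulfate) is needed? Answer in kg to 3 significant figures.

9.28 kg

Alkalinity to neutralize: (244 − 174) = 70 mg/L as CaCO₃ × 55,200 L = 3864 g as CaCO₃.
Equivalents of H⁺ required: 3864 ÷ 50 g/eq = 77.28 eq = 77.28 mol NaHSO₄.
Mass of NaHSO₄: 77.28 × 120.1 = 9281 g.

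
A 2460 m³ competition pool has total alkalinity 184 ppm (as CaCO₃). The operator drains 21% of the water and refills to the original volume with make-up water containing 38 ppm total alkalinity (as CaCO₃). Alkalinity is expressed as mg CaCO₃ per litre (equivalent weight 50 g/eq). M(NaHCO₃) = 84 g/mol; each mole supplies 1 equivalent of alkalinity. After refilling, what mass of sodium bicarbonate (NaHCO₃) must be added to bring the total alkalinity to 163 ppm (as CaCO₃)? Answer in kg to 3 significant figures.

39.9 kg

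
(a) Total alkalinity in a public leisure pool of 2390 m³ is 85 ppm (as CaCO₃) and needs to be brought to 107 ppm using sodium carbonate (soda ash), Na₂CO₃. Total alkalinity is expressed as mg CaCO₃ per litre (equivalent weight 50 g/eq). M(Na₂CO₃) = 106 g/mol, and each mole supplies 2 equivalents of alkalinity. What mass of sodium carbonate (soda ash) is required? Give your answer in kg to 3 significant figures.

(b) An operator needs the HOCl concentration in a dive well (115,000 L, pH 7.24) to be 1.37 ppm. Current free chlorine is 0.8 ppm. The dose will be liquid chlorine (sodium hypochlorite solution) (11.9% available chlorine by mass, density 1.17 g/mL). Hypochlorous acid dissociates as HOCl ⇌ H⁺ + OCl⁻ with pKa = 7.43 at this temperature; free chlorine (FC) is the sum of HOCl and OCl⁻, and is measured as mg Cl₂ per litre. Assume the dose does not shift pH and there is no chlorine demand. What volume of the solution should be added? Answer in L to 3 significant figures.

(a) 55.7 kg; (b) 1.20 L

(a) Volume: 2390 m³ = 2,390,000 L.
(a) Alkalinity to add: (107 − 85) = 22 mg/L as CaCO₃ × 2,390,000 L = 52,580 g as CaCO₃.
(a) Equivalents: 52,580 g ÷ 50 g/eq = 1052 eq.
(a) Each mole of Na₂CO₃ supplies 2 eq, so 1052 / 2 = 525.8 mol.
(a) Mass: 525.8 mol × 106 g/mol = 55,730 g.

(b) [OCl⁻]/[HOCl] = 10^(pH − pKa) = 10^(7.24 − 7.43) = 0.6457; fraction as HOCl = 1/(1 + 0.6457) = 0.6077.
(b) Free chlorine required for 1.37 ppm HOCl: 1.37 / 0.6077 = 2.255 ppm.
(b) FC to add: 2.255 − 0.8 = 1.455 mg/L as Cl₂.
(b) Cl₂ equivalent: 1.455 mg/L × 115,000 L = 167.3 g.
(b) Product at 11.9% available Cl: 167.3 / 0.119 = 1406 g.
(b) Volume: 1406 g ÷ 1.17 g/mL = 1201 mL.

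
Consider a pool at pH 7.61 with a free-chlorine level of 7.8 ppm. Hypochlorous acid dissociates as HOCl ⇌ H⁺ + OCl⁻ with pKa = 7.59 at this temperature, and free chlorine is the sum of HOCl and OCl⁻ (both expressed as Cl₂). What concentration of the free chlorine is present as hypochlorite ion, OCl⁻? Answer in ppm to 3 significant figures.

3.99 ppm

[OCl⁻]/[HOCl] = 10^(pH − pKa) = 10^(7.61 − 7.59) = 10^0.02 = 1.047.
Fraction as HOCl = 1 / (1 + 1.047) = 0.4885.
OCl⁻ = (1 − 0.4885) × 7.8 ppm = 3.99 ppm.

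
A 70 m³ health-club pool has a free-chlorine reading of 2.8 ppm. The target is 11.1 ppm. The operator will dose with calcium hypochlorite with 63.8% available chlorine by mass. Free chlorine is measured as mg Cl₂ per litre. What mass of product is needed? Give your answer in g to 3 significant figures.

911 g

Volume: 70 m³ = 70,000 L.
Chlorine deficit: 11.1 − 2.8 = 8.3 ppm = 8.3 mg/L as Cl₂.
Cl₂ equivalent needed: 8.3 mg/L × 70,000 L = 581,000 mg = 581 g.
Product at 63.8% available chlorine: 581 / 0.638 = 910.7 g.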